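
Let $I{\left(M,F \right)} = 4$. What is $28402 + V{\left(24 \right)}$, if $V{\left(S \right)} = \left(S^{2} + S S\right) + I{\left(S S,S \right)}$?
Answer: $29558$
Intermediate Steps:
$V{\left(S \right)} = 4 + 2 S^{2}$ ($V{\left(S \right)} = \left(S^{2} + S S\right) + 4 = \left(S^{2} + S^{2}\right) + 4 = 2 S^{2} + 4 = 4 + 2 S^{2}$)
$28402 + V{\left(24 \right)} = 28402 + \left(4 + 2 \cdot 24^{2}\right) = 28402 + \left(4 + 2 \cdot 576\right) = 28402 + \left(4 + 1152\right) = 28402 + 1156 = 29558$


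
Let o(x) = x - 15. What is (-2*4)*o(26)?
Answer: -88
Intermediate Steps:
o(x) = -15 + x
(-2*4)*o(26) = (-2*4)*(-15 + 26) = -8*11 = -88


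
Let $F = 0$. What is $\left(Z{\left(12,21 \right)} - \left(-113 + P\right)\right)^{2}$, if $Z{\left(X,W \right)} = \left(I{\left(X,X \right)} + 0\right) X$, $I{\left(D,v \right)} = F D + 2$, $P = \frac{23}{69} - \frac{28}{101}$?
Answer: $\frac{1721752036}{91809} \approx 18754.0$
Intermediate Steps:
$P = \frac{17}{303}$ ($P = 23 \cdot \frac{1}{69} - \frac{28}{101} = \frac{1}{3} - \frac{28}{101} = \frac{17}{303} \approx 0.056106$)
$I{\left(D,v \right)} = 2$ ($I{\left(D,v \right)} = 0 D + 2 = 0 + 2 = 2$)
$Z{\left(X,W \right)} = 2 X$ ($Z{\left(X,W \right)} = \left(2 + 0\right) X = 2 X$)
$\left(Z{\left(12,21 \right)} - \left(-113 + P\right)\right)^{2} = \left(2 \cdot 12 + \left(113 - \frac{17}{303}\right)\right)^{2} = \left(24 + \left(113 - \frac{17}{303}\right)\right)^{2} = \left(24 + \frac{34222}{303}\right)^{2} = \left(\frac{41494}{303}\right)^{2} = \frac{1721752036}{91809}$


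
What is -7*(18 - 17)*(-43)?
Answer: 301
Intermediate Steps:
-7*(18 - 17)*(-43) = -7*1*(-43) = -7*(-43) = 301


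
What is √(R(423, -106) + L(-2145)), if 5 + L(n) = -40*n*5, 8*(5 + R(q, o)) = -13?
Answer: 3*√762646/4 ≈ 654.97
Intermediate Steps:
R(q, o) = -53/8 (R(q, o) = -5 + (⅛)*(-13) = -5 - 13/8 = -53/8)
L(n) = -5 - 200*n (L(n) = -5 - 40*n*5 = -5 - 200*n)
√(R(423, -106) + L(-2145)) = √(-53/8 + (-5 - 200*(-2145))) = √(-53/8 + (-5 + 429000)) = √(-53/8 + 428995) = √(3431907/8) = 3*√762646/4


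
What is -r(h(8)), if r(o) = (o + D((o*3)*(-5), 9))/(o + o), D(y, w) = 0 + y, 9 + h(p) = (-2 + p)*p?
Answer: 7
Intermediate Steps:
h(p) = -9 + p*(-2 + p) (h(p) = -9 + (-2 + p)*p = -9 + p*(-2 + p))
D(y, w) = y
r(o) = -7 (r(o) = (o + (o*3)*(-5))/(o + o) = (o + (3*o)*(-5))/((2*o)) = (o - 15*o)*(1/(2*o)) = (-14*o)*(1/(2*o)) = -7)
-r(h(8)) = -1*(-7) = 7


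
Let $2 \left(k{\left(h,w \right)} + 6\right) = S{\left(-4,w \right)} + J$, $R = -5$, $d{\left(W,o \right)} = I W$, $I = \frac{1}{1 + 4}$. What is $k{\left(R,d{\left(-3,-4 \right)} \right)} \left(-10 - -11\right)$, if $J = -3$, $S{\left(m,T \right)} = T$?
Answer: $- \frac{39}{5} \approx -7.8$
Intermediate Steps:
$I = \frac{1}{5} \approx 0.2$
$d{\left(W,o \right)} = \frac{W}{5}$
$k{\left(h,w \right)} = - \frac{15}{2} + \frac{w}{2}$ ($k{\left(h,w \right)} = -6 + \frac{w - 3}{2} = -6 + \frac{-3 + w}{2} = -6 + \left(- \frac{3}{2} + \frac{w}{2}\right) = - \frac{15}{2} + \frac{w}{2}$)
$k{\left(R,d{\left(-3,-4 \right)} \right)} \left(-10 - -11\right) = \left(- \frac{15}{2} + \frac{\frac{1}{5} \left(-3\right)}{2}\right) \left(-10 - -11\right) = \left(- \frac{15}{2} + \frac{1}{2} \left(- \frac{3}{5}\right)\right) \left(-10 + 11\right) = \left(- \frac{15}{2} - \frac{3}{10}\right) 1 = \left(- \frac{39}{5}\right) 1 = - \frac{39}{5}$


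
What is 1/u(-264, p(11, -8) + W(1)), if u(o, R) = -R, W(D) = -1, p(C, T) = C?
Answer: -⅒ ≈ -0.10000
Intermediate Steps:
1/u(-264, p(11, -8) + W(1)) = 1/(-(11 - 1)) = 1/(-1*10) = 1/(-10) = -⅒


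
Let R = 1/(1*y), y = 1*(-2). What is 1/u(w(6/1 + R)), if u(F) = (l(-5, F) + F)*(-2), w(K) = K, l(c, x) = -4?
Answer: -1/3 ≈ -0.33333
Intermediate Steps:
y = -2
R = -1/2 (R = 1/(1*(-2)) = 1/(-2) = -1/2 ≈ -0.50000)
u(F) = 8 - 2*F (u(F) = (-4 + F)*(-2) = 8 - 2*F)
1/u(w(6/1 + R)) = 1/(8 - 2*(6/1 - 1/2)) = 1/(8 - 2*(6*1 - 1/2)) = 1/(8 - 2*(6 - 1/2)) = 1/(8 - 2*11/2) = 1/(8 - 11) = 1/(-3) = -1/3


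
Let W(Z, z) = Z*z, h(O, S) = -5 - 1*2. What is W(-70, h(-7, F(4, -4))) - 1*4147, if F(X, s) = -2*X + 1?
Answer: -3657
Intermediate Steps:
F(X, s) = 1 - 2*X
h(O, S) = -7 (h(O, S) = -5 - 2 = -7)
W(-70, h(-7, F(4, -4))) - 1*4147 = -70*(-7) - 1*4147 = 490 - 4147 = -3657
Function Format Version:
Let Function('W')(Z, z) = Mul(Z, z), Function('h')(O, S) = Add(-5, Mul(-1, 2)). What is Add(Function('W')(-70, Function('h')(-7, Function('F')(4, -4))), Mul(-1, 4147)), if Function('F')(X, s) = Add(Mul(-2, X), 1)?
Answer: -3657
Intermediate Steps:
Function('F')(X, s) = Add(1, Mul(-2, X))
Function('h')(O, S) = -7 (Function('h')(O, S) = Add(-5, -2) = -7)
Add(Function('W')(-70, Function('h')(-7, Function('F')(4, -4))), Mul(-1, 4147)) = Add(Mul(-70, -7), Mul(-1, 4147)) = Add(490, -4147) = -3657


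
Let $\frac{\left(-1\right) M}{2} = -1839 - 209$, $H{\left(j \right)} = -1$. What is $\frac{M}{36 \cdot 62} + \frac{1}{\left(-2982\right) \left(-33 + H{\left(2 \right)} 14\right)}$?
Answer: $\frac{23919709}{13034322} \approx 1.8351$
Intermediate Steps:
$M = 4096$ ($M = - 2 \left(-1839 - 209\right) = \left(-2\right) \left(-2048\right) = 4096$)
$\frac{M}{36 \cdot 62} + \frac{1}{\left(-2982\right) \left(-33 + H{\left(2 \right)} 14\right)} = \frac{4096}{36 \cdot 62} + \frac{1}{\left(-2982\right) \left(-33 - 14\right)} = \frac{4096}{2232} - \frac{1}{2982 \left(-33 - 14\right)} = 4096 \cdot \frac{1}{2232} - \frac{1}{2982 \left(-47\right)} = \frac{512}{279} - - \frac{1}{140154} = \frac{512}{279} + \frac{1}{140154} = \frac{23919709}{13034322}$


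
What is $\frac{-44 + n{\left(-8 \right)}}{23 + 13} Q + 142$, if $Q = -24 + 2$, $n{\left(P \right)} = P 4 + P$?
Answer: $\frac{580}{3} \approx 193.33$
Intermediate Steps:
$n{\left(P \right)} = 5 P$ ($n{\left(P \right)} = 4 P + P = 5 P$)
$Q = -22$
$\frac{-44 + n{\left(-8 \right)}}{23 + 13} Q + 142 = \frac{-44 + 5 \left(-8\right)}{23 + 13} \left(-22\right) + 142 = \frac{-44 - 40}{36} \left(-22\right) + 142 = \left(-84\right) \frac{1}{36} \left(-22\right) + 142 = \left(- \frac{7}{3}\right) \left(-22\right) + 142 = \frac{154}{3} + 142 = \frac{580}{3}$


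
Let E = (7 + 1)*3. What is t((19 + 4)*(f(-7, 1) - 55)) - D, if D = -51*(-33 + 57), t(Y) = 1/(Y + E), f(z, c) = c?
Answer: 1490831/1218 ≈ 1224.0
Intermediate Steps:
E = 24 (E = 8*3 = 24)
t(Y) = 1/(24 + Y) (t(Y) = 1/(Y + 24) = 1/(24 + Y))
D = -1224 (D = -51*24 = -1224)
t((19 + 4)*(f(-7, 1) - 55)) - D = 1/(24 + (19 + 4)*(1 - 55)) - 1*(-1224) = 1/(24 + 23*(-54)) + 1224 = 1/(24 - 1242) + 1224 = 1/(-1218) + 1224 = -1/1218 + 1224 = 1490831/1218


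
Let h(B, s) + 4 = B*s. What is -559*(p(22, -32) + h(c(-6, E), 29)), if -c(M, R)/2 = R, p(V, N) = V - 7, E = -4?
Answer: -135837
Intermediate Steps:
p(V, N) = -7 + V
c(M, R) = -2*R
h(B, s) = -4 + B*s
-559*(p(22, -32) + h(c(-6, E), 29)) = -559*((-7 + 22) + (-4 - 2*(-4)*29)) = -559*(15 + (-4 + 8*29)) = -559*(15 + (-4 + 232)) = -559*(15 + 228) = -559*243 = -135837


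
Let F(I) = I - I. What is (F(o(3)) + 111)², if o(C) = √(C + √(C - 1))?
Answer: 12321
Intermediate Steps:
o(C) = √(C + √(-1 + C))
F(I) = 0
(F(o(3)) + 111)² = (0 + 111)² = 111² = 12321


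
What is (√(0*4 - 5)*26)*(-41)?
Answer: -1066*I*√5 ≈ -2383.6*I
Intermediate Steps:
(√(0*4 - 5)*26)*(-41) = (√(0 - 5)*26)*(-41) = (√(-5)*26)*(-41) = ((I*√5)*26)*(-41) = (26*I*√5)*(-41) = -1066*I*√5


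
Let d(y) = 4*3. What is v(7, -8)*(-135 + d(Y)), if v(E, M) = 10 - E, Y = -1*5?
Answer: -369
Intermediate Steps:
Y = -5
d(y) = 12
v(7, -8)*(-135 + d(Y)) = (10 - 1*7)*(-135 + 12) = (10 - 7)*(-123) = 3*(-123) = -369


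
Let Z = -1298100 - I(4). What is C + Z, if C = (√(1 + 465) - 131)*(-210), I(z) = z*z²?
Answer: -1270654 - 210*√466 ≈ -1.2752e+6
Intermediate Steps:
I(z) = z³
Z = -1298164 (Z = -1298100 - 1*4³ = -1298100 - 1*64 = -1298100 - 64 = -1298164)
C = 27510 - 210*√466 (C = (√466 - 131)*(-210) = (-131 + √466)*(-210) = 27510 - 210*√466 ≈ 22977.)
C + Z = (27510 - 210*√466) - 1298164 = -1270654 - 210*√466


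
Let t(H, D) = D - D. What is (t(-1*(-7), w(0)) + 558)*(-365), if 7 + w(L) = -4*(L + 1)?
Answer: -203670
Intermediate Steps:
w(L) = -11 - 4*L (w(L) = -7 - 4*(L + 1) = -7 - 4*(1 + L) = -7 + (-4 - 4*L) = -11 - 4*L)
t(H, D) = 0
(t(-1*(-7), w(0)) + 558)*(-365) = (0 + 558)*(-365) = 558*(-365) = -203670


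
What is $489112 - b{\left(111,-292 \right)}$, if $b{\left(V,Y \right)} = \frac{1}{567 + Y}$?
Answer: $\frac{134505799}{275} \approx 4.8911 \cdot 10^{5}$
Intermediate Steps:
$489112 - b{\left(111,-292 \right)} = 489112 - \frac{1}{567 - 292} = 489112 - \frac{1}{275} = \frac{134505799}{275}$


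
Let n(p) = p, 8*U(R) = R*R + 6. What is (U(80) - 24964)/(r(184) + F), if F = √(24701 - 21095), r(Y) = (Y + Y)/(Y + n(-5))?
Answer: 795840802/57702211 - 3096858773*√3606/461617688 ≈ -389.07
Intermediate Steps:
U(R) = ¾ + R²/8 (U(R) = (R*R + 6)/8 = (R² + 6)/8 = (6 + R²)/8 = ¾ + R²/8)
r(Y) = 2*Y/(-5 + Y) (r(Y) = (Y + Y)/(Y - 5) = (2*Y)/(-5 + Y) = 2*Y/(-5 + Y))
F = √3606 ≈ 60.050
(U(80) - 24964)/(r(184) + F) = ((¾ + (⅛)*80²) - 24964)/(2*184/(-5 + 184) + √3606) = ((¾ + (⅛)*6400) - 24964)/(2*184/179 + √3606) = ((¾ + 800) - 24964)/(2*184*(1/179) + √3606) = (3203/4 - 24964)/(368/179 + √3606) = -96653/(4*(368/179 + √3606))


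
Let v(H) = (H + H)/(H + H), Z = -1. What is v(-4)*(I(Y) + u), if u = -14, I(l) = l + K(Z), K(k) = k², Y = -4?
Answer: -17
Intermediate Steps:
I(l) = 1 + l (I(l) = l + (-1)² = l + 1 = 1 + l)
v(H) = 1 (v(H) = (2*H)/((2*H)) = (2*H)*(1/(2*H)) = 1)
v(-4)*(I(Y) + u) = 1*((1 - 4) - 14) = 1*(-3 - 14) = 1*(-17) = -17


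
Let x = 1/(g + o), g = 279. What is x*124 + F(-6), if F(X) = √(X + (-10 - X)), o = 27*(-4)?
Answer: 124/171 + I*√10 ≈ 0.72515 + 3.1623*I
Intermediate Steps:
o = -108
F(X) = I*√10 (F(X) = √(-10) = I*√10)
x = 1/171 (x = 1/(279 - 108) = 1/171 ≈ 0.0058480)
x*124 + F(-6) = (1/171)*124 + I*√10 = 124/171 + I*√10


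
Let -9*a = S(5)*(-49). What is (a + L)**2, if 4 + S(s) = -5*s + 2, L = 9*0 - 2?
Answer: 22201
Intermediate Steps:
L = -2 (L = 0 - 2 = -2)
S(s) = -2 - 5*s (S(s) = -4 + (-5*s + 2) = -4 + (2 - 5*s) = -2 - 5*s)
a = -147 (a = -(-2 - 5*5)*(-49)/9 = -(-2 - 25)*(-49)/9 = -(-3)*(-49) = -1/9*1323 = -147)
(a + L)**2 = (-147 - 2)**2 = (-149)**2 = 22201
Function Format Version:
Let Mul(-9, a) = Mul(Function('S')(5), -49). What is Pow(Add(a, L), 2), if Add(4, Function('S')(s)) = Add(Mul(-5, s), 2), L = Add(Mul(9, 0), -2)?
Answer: 22201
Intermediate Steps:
L = -2 (L = Add(0, -2) = -2)
Function('S')(s) = Add(-2, Mul(-5, s)) (Function('S')(s) = Add(-4, Add(Mul(-5, s), 2)) = Add(-4, Add(2, Mul(-5, s))) = Add(-2, Mul(-5, s)))
a = -147 (a = Mul(Rational(-1, 9), Mul(Add(-2, Mul(-5, 5)), -49)) = Mul(Rational(-1, 9), Mul(Add(-2, -25), -49)) = Mul(Rational(-1, 9), Mul(-27, -49)) = Mul(Rational(-1, 9), 1323) = -147)
Pow(Add(a, L), 2) = Pow(Add(-147, -2), 2) = Pow(-149, 2) = 22201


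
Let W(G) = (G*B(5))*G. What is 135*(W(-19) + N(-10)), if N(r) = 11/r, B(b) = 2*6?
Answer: 1169343/2 ≈ 5.8467e+5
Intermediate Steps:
B(b) = 12
W(G) = 12*G**2 (W(G) = (G*12)*G = (12*G)*G = 12*G**2)
135*(W(-19) + N(-10)) = 135*(12*(-19)**2 + 11/(-10)) = 135*(12*361 + 11*(-1/10)) = 135*(4332 - 11/10) = 135*(43309/10) = 1169343/2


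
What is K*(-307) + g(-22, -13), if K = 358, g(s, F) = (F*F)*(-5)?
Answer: -110751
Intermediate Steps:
g(s, F) = -5*F² (g(s, F) = F²*(-5) = -5*F²)
K*(-307) + g(-22, -13) = 358*(-307) - 5*(-13)² = -109906 - 5*169 = -109906 - 845 = -110751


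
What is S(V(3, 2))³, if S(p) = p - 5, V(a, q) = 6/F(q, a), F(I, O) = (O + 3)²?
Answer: -24389/216 ≈ -112.91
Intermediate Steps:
F(I, O) = (3 + O)²
V(a, q) = 6/(3 + a)² (V(a, q) = 6/((3 + a)²) = 6/(3 + a)²)
S(p) = -5 + p
S(V(3, 2))³ = (-5 + 6/(3 + 3)²)³ = (-5 + 6/6²)³ = (-5 + 6*(1/36))³ = (-5 + ⅙)³ = (-29/6)³ = -24389/216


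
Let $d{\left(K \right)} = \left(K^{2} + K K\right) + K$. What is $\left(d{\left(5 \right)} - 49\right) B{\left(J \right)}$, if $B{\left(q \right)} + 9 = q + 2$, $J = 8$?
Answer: $6$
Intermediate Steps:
$d{\left(K \right)} = K + 2 K^{2}$ ($d{\left(K \right)} = \left(K^{2} + K^{2}\right) + K = 2 K^{2} + K = K + 2 K^{2}$)
$B{\left(q \right)} = -7 + q$ ($B{\left(q \right)} = -9 + \left(q + 2\right) = -9 + \left(2 + q\right) = -7 + q$)
$\left(d{\left(5 \right)} - 49\right) B{\left(J \right)} = \left(5 \left(1 + 2 \cdot 5\right) - 49\right) \left(-7 + 8\right) = \left(5 \left(1 + 10\right) - 49\right) 1 = \left(5 \cdot 11 - 49\right) 1 = \left(55 - 49\right) 1 = 6 \cdot 1 = 6$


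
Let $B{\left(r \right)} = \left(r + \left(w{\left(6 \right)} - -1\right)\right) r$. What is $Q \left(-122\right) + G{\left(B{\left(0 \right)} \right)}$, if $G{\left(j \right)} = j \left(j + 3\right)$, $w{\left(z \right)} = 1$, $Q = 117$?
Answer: $-14274$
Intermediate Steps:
$B{\left(r \right)} = r \left(2 + r\right)$ ($B{\left(r \right)} = \left(r + \left(1 - -1\right)\right) r = \left(r + \left(1 + 1\right)\right) r = \left(r + 2\right) r = \left(2 + r\right) r = r \left(2 + r\right)$)
$G{\left(j \right)} = j \left(3 + j\right)$
$Q \left(-122\right) + G{\left(B{\left(0 \right)} \right)} = 117 \left(-122\right) + 0 \left(2 + 0\right) \left(3 + 0 \left(2 + 0\right)\right) = -14274 + 0 \cdot 2 \left(3 + 0 \cdot 2\right) = -14274 + 0 \left(3 + 0\right) = -14274 + 0 \cdot 3 = -14274 + 0 = -14274$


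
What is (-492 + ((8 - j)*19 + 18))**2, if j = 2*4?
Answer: 224676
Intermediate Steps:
j = 8
(-492 + ((8 - j)*19 + 18))**2 = (-492 + ((8 - 1*8)*19 + 18))**2 = (-492 + ((8 - 8)*19 + 18))**2 = (-492 + (0*19 + 18))**2 = (-492 + (0 + 18))**2 = (-492 + 18)**2 = (-474)**2 = 224676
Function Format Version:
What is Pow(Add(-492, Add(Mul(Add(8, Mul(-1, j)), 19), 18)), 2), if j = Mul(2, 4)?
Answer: 224676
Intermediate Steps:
j = 8
Pow(Add(-492, Add(Mul(Add(8, Mul(-1, j)), 19), 18)), 2) = Pow(Add(-492, Add(Mul(Add(8, Mul(-1, 8)), 19), 18)), 2) = Pow(Add(-492, Add(Mul(Add(8, -8), 19), 18)), 2) = Pow(Add(-492, Add(Mul(0, 19), 18)), 2) = Pow(Add(-492, Add(0, 18)), 2) = Pow(Add(-492, 18), 2) = Pow(-474, 2) = 224676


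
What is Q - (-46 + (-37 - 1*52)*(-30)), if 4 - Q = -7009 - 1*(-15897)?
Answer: -11508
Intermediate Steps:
Q = -8884 (Q = 4 - (-7009 - 1*(-15897)) = 4 - (-7009 + 15897) = 4 - 1*8888 = 4 - 8888 = -8884)
Q - (-46 + (-37 - 1*52)*(-30)) = -8884 - (-46 + (-37 - 1*52)*(-30)) = -8884 - (-46 + (-37 - 52)*(-30)) = -8884 - (-46 - 89*(-30)) = -8884 - (-46 + 2670) = -8884 - 1*2624 = -8884 - 2624 = -11508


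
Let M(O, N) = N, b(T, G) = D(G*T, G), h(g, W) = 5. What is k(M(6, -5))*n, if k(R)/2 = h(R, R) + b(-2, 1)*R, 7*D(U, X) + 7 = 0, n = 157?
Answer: 3140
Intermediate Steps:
D(U, X) = -1 (D(U, X) = -1 + (⅐)*0 = -1 + 0 = -1)
b(T, G) = -1
k(R) = 10 - 2*R (k(R) = 2*(5 - R) = 10 - 2*R)
k(M(6, -5))*n = (10 - 2*(-5))*157 = (10 + 10)*157 = 20*157 = 3140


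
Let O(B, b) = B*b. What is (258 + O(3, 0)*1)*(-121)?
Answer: -31218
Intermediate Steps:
(258 + O(3, 0)*1)*(-121) = (258 + (3*0)*1)*(-121) = (258 + 0*1)*(-121) = (258 + 0)*(-121) = 258*(-121) = -31218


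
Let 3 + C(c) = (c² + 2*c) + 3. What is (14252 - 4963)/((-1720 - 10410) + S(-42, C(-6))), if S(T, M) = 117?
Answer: -9289/12013 ≈ -0.77325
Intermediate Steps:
C(c) = c² + 2*c (C(c) = -3 + ((c² + 2*c) + 3) = -3 + (3 + c² + 2*c) = c² + 2*c)
(14252 - 4963)/((-1720 - 10410) + S(-42, C(-6))) = (14252 - 4963)/((-1720 - 10410) + 117) = 9289/(-12130 + 117) = 9289/(-12013) = 9289*(-1/12013) = -9289/12013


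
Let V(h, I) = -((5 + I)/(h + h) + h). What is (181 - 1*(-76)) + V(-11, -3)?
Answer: 2949/11 ≈ 268.09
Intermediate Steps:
V(h, I) = -h - (5 + I)/(2*h) (V(h, I) = -((5 + I)/((2*h)) + h) = -((5 + I)*(1/(2*h)) + h) = -((5 + I)/(2*h) + h) = -(h + (5 + I)/(2*h)) = -h - (5 + I)/(2*h))
(181 - 1*(-76)) + V(-11, -3) = (181 - 1*(-76)) + (½)*(-5 - 1*(-3) - 2*(-11)²)/(-11) = (181 + 76) + (½)*(-1/11)*(-5 + 3 - 2*121) = 257 + (½)*(-1/11)*(-5 + 3 - 242) = 257 + (½)*(-1/11)*(-244) = 257 + 122/11 = 2949/11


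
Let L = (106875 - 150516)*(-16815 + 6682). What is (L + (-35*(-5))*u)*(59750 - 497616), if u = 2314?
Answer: -193807899940798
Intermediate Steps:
L = 442214253 (L = -43641*(-10133) = 442214253)
(L + (-35*(-5))*u)*(59750 - 497616) = (442214253 - 35*(-5)*2314)*(59750 - 497616) = (442214253 + 175*2314)*(-437866) = (442214253 + 404950)*(-437866) = 442619203*(-437866) = -193807899940798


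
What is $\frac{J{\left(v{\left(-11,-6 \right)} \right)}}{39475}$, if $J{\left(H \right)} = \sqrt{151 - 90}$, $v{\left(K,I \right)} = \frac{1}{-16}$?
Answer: $\frac{\sqrt{61}}{39475} \approx 0.00019785$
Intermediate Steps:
$v{\left(K,I \right)} = - \frac{1}{16}$
$J{\left(H \right)} = \sqrt{61}$
$\frac{J{\left(v{\left(-11,-6 \right)} \right)}}{39475} = \frac{\sqrt{61}}{39475}$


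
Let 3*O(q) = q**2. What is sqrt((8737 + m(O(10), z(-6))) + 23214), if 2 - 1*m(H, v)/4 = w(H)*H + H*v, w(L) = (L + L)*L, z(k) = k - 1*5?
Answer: I*sqrt(21292521)/9 ≈ 512.71*I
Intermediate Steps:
z(k) = -5 + k (z(k) = k - 5 = -5 + k)
O(q) = q**2/3
w(L) = 2*L**2 (w(L) = (2*L)*L = 2*L**2)
m(H, v) = 8 - 8*H**3 - 4*H*v (m(H, v) = 8 - 4*((2*H**2)*H + H*v) = 8 - 4*(2*H**3 + H*v) = 8 + (-8*H**3 - 4*H*v) = 8 - 8*H**3 - 4*H*v)
sqrt((8737 + m(O(10), z(-6))) + 23214) = sqrt((8737 + (8 - 8*((1/3)*10**2)**3 - 4*(1/3)*10**2*(-5 - 6))) + 23214) = sqrt((8737 + (8 - 8*((1/3)*100)**3 - 4*(1/3)*100*(-11))) + 23214) = sqrt((8737 + (8 - 8*(100/3)**3 - 4*100/3*(-11))) + 23214) = sqrt((8737 + (8 - 8*1000000/27 + 4400/3)) + 23214) = sqrt((8737 + (8 - 8000000/27 + 4400/3)) + 23214) = sqrt((8737 - 7960184/27) + 23214) = sqrt(-7724285/27 + 23214) = sqrt(-7097507/27) = I*sqrt(21292521)/9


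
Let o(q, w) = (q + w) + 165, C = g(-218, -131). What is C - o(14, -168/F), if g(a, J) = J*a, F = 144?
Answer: 170281/6 ≈ 28380.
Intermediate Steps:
C = 28558 (C = -131*(-218) = 28558)
o(q, w) = 165 + q + w
C - o(14, -168/F) = 28558 - (165 + 14 - 168/144) = 28558 - (165 + 14 - 168*1/144) = 28558 - (165 + 14 - 7/6) = 28558 - 1*1067/6 = 28558 - 1067/6 = 170281/6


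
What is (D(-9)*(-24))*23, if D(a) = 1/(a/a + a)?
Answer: 69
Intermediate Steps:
D(a) = 1/(1 + a)
(D(-9)*(-24))*23 = (-24/(1 - 9))*23 = (-24/(-8))*23 = -1/8*(-24)*23 = 3*23 = 69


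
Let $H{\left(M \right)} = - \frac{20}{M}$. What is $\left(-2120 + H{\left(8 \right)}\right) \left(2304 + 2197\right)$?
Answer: $- \frac{19106745}{2} \approx -9.5534 \cdot 10^{6}$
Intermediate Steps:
$\left(-2120 + H{\left(8 \right)}\right) \left(2304 + 2197\right) = \left(-2120 - \frac{20}{8}\right) \left(2304 + 2197\right) = \left(-2120 - \frac{5}{2}\right) 4501 = \left(- \frac{4245}{2}\right) 4501 = - \frac{19106745}{2}$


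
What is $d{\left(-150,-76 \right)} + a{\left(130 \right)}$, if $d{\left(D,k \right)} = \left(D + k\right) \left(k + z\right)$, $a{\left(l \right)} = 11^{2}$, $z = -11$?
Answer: $19783$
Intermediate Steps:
$a{\left(l \right)} = 121$
$d{\left(D,k \right)} = \left(-11 + k\right) \left(D + k\right)$ ($d{\left(D,k \right)} = \left(D + k\right) \left(k - 11\right) = \left(D + k\right) \left(-11 + k\right) = \left(-11 + k\right) \left(D + k\right)$)
$d{\left(-150,-76 \right)} + a{\left(130 \right)} = \left(\left(-76\right)^{2} - -1650 - -836 - -11400\right) + 121 = \left(5776 + 1650 + 836 + 11400\right) + 121 = 19662 + 121 = 19783$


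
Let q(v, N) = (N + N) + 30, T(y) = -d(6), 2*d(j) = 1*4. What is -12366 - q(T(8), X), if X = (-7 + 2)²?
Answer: -12446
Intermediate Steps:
d(j) = 2 (d(j) = (1*4)/2 = (½)*4 = 2)
T(y) = -2 (T(y) = -1*2 = -2)
X = 25 (X = (-5)² = 25)
q(v, N) = 30 + 2*N (q(v, N) = 2*N + 30 = 30 + 2*N)
-12366 - q(T(8), X) = -12366 - (30 + 2*25) = -12366 - (30 + 50) = -12366 - 1*80 = -12366 - 80 = -12446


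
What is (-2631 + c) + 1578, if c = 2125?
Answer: 1072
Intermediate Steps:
(-2631 + c) + 1578 = (-2631 + 2125) + 1578 = -506 + 1578 = 1072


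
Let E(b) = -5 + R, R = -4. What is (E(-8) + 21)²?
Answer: 144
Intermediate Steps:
E(b) = -9 (E(b) = -5 - 4 = -9)
(E(-8) + 21)² = (-9 + 21)² = 12² = 144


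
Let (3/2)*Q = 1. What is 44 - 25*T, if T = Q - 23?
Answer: 1807/3 ≈ 602.33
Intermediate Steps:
Q = ⅔ (Q = (⅔)*1 = ⅔ ≈ 0.66667)
T = -67/3 (T = ⅔ - 23 = -67/3 ≈ -22.333)
44 - 25*T = 44 - 25*(-67/3) = 44 + 1675/3 = 1807/3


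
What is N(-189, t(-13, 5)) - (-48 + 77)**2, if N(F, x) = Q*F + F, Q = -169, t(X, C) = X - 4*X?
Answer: 30911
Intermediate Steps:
t(X, C) = -3*X
N(F, x) = -168*F (N(F, x) = -169*F + F = -168*F)
N(-189, t(-13, 5)) - (-48 + 77)**2 = -168*(-189) - (-48 + 77)**2 = 31752 - 1*29**2 = 31752 - 1*841 = 31752 - 841 = 30911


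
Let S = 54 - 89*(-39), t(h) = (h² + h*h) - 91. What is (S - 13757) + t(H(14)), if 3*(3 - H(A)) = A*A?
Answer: -22969/9 ≈ -2552.1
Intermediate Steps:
H(A) = 3 - A²/3 (H(A) = 3 - A*A/3 = 3 - A²/3)
t(h) = -91 + 2*h² (t(h) = (h² + h²) - 91 = 2*h² - 91 = -91 + 2*h²)
S = 3525 (S = 54 + 3471 = 3525)
(S - 13757) + t(H(14)) = (3525 - 13757) + (-91 + 2*(3 - ⅓*14²)²) = -10232 + (-91 + 2*(3 - ⅓*196)²) = -10232 + (-91 + 2*(3 - 196/3)²) = -10232 + (-91 + 2*(-187/3)²) = -10232 + (-91 + 2*(34969/9)) = -10232 + (-91 + 69938/9) = -10232 + 69119/9 = -22969/9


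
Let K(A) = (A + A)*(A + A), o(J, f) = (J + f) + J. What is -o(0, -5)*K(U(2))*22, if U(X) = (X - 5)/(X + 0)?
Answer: 990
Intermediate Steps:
o(J, f) = f + 2*J
U(X) = (-5 + X)/X
K(A) = 4*A² (K(A) = (2*A)*(2*A) = 4*A²)
-o(0, -5)*K(U(2))*22 = -(-5 + 2*0)*(4*((-5 + 2)/2)²)*22 = -(-5 + 0)*(4*((½)*(-3))²)*22 = -(-20*(-3/2)²)*22 = -(-20*9/4)*22 = -(-5*9)*22 = -(-45)*22 = -1*(-990) = 990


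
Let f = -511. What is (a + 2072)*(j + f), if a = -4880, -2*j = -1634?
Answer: -859248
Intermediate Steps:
j = 817 (j = -½*(-1634) = 817)
(a + 2072)*(j + f) = (-4880 + 2072)*(817 - 511) = -2808*306 = -859248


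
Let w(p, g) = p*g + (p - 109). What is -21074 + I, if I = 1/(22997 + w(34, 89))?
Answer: -546828151/25948 ≈ -21074.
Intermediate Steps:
w(p, g) = -109 + p + g*p (w(p, g) = g*p + (-109 + p) = -109 + p + g*p)
I = 1/25948 (I = 1/(22997 + (-109 + 34 + 89*34)) = 1/(22997 + (-109 + 34 + 3026)) = 1/(22997 + 2951) = 1/25948 ≈ 3.8539e-5)
-21074 + I = -21074 + 1/25948 = -546828151/25948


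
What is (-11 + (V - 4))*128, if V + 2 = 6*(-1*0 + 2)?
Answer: -640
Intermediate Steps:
V = 10 (V = -2 + 6*(-1*0 + 2) = -2 + 6*(0 + 2) = -2 + 6*2 = -2 + 12 = 10)
(-11 + (V - 4))*128 = (-11 + (10 - 4))*128 = (-11 + 6)*128 = -5*128 = -640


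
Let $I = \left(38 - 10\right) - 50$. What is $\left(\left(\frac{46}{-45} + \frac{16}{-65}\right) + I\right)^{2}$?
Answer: $\frac{185286544}{342225} \approx 541.42$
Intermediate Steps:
$I = -22$ ($I = 28 - 50 = -22$)
$\left(\left(\frac{46}{-45} + \frac{16}{-65}\right) + I\right)^{2} = \left(\left(\frac{46}{-45} + \frac{16}{-65}\right) - 22\right)^{2} = \left(\left(46 \left(- \frac{1}{45}\right) + 16 \left(- \frac{1}{65}\right)\right) - 22\right)^{2} = \left(\left(- \frac{46}{45} - \frac{16}{65}\right) - 22\right)^{2} = \left(- \frac{742}{585} - 22\right)^{2} = \left(- \frac{13612}{585}\right)^{2} = \frac{185286544}{342225}$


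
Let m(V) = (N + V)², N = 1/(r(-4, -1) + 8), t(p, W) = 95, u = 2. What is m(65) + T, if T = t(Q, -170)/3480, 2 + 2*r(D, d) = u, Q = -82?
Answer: 23615519/5568 ≈ 4241.3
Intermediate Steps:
r(D, d) = 0 (r(D, d) = -1 + (½)*2 = -1 + 1 = 0)
N = ⅛ (N = 1/(0 + 8) = 1/8 = ⅛ ≈ 0.12500)
m(V) = (⅛ + V)²
T = 19/696 (T = 95/3480 = 95*(1/3480) = 19/696 ≈ 0.027299)
m(65) + T = (1 + 8*65)²/64 + 19/696 = (1 + 520)²/64 + 19/696 = (1/64)*521² + 19/696 = (1/64)*271441 + 19/696 = 271441/64 + 19/696 = 23615519/5568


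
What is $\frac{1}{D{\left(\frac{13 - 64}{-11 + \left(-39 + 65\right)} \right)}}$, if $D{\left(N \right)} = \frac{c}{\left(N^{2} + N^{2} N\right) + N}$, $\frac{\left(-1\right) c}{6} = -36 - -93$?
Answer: $\frac{3893}{42750} \approx 0.091064$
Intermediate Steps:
$c = -342$ ($c = - 6 \left(-36 - -93\right) = - 6 \left(-36 + 93\right) = \left(-6\right) 57 = -342$)
$D{\left(N \right)} = - \frac{342}{N + N^{2} + N^{3}}$ ($D{\left(N \right)} = - \frac{342}{\left(N^{2} + N^{2} N\right) + N} = - \frac{342}{\left(N^{2} + N^{3}\right) + N} = - \frac{342}{N + N^{2} + N^{3}}$)
$\frac{1}{D{\left(\frac{13 - 64}{-11 + \left(-39 + 65\right)} \right)}} = \frac{1}{\left(-342\right) \frac{1}{\left(13 - 64\right) \frac{1}{-11 + \left(-39 + 65\right)}} \frac{1}{1 + \frac{13 - 64}{-11 + \left(-39 + 65\right)} + \left(\frac{13 - 64}{-11 + \left(-39 + 65\right)}\right)^{2}}} = \frac{1}{\left(-342\right) \frac{1}{\left(-51\right) \frac{1}{-11 + 26}} \frac{1}{1 - \frac{51}{-11 + 26} + \left(- \frac{51}{-11 + 26}\right)^{2}}} = \frac{1}{\left(-342\right) \frac{1}{\left(-51\right) \frac{1}{15}} \frac{1}{1 - \frac{51}{15} + \left(- \frac{51}{15}\right)^{2}}} = \frac{1}{\left(-342\right) \frac{1}{\left(-51\right) \frac{1}{15}} \frac{1}{1 - \frac{17}{5} + \left(\left(-51\right) \frac{1}{15}\right)^{2}}} = \frac{1}{\left(-342\right) \frac{1}{- \frac{17}{5}} \frac{1}{1 - \frac{17}{5} + \left(- \frac{17}{5}\right)^{2}}} = \frac{1}{\left(-342\right) \left(- \frac{5}{17}\right) \frac{1}{1 - \frac{17}{5} + \frac{289}{25}}} = \frac{1}{\left(-342\right) \left(- \frac{5}{17}\right) \frac{1}{\frac{229}{25}}} = \frac{1}{\left(-342\right) \left(- \frac{5}{17}\right) \frac{25}{229}} = \frac{1}{\frac{42750}{3893}} = \frac{3893}{42750}$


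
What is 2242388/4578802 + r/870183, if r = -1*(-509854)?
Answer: 2142904215956/1992197830383 ≈ 1.0756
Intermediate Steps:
r = 509854
2242388/4578802 + r/870183 = 2242388/4578802 + 509854/870183 = 2242388*(1/4578802) + 509854*(1/870183) = 1121194/2289401 + 509854/870183 = 2142904215956/1992197830383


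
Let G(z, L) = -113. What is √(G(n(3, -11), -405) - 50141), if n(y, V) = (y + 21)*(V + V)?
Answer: I*√50254 ≈ 224.17*I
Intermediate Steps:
n(y, V) = 2*V*(21 + y) (n(y, V) = (21 + y)*(2*V) = 2*V*(21 + y))
√(G(n(3, -11), -405) - 50141) = √(-113 - 50141) = √(-50254) = I*√50254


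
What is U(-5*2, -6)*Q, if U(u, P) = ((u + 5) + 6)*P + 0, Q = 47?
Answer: -282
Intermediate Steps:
U(u, P) = P*(11 + u) (U(u, P) = ((5 + u) + 6)*P + 0 = (11 + u)*P + 0 = P*(11 + u) + 0 = P*(11 + u))
U(-5*2, -6)*Q = -6*(11 - 5*2)*47 = -6*(11 - 10)*47 = -6*1*47 = -6*47 = -282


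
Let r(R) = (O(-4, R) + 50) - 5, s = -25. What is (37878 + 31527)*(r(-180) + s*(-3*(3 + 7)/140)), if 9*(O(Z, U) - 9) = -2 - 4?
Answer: 8146825/2 ≈ 4.0734e+6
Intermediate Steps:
O(Z, U) = 25/3 (O(Z, U) = 9 + (-2 - 4)/9 = 9 + (⅑)*(-6) = 9 - ⅔ = 25/3)
r(R) = 160/3 (r(R) = (25/3 + 50) - 5 = 175/3 - 5 = 160/3)
(37878 + 31527)*(r(-180) + s*(-3*(3 + 7)/140)) = (37878 + 31527)*(160/3 - 25*(-3*(3 + 7))/140) = 69405*(160/3 - 25*(-3*10)/140) = 69405*(160/3 - (-750)/140) = 69405*(160/3 - 25*(-3/14)) = 69405*(160/3 + 75/14) = 69405*(2465/42) = 8146825/2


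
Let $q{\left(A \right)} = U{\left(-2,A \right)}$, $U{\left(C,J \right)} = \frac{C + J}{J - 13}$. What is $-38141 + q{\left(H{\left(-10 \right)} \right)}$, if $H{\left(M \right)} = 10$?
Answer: $- \frac{114431}{3} \approx -38144.0$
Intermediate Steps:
$U{\left(C,J \right)} = \frac{C + J}{-13 + J}$
$q{\left(A \right)} = \frac{-2 + A}{-13 + A}$
$-38141 + q{\left(H{\left(-10 \right)} \right)} = -38141 + \frac{-2 + 10}{-13 + 10} = -38141 + \frac{1}{-3} \cdot 8 = -38141 - \frac{8}{3} = - \frac{114431}{3}$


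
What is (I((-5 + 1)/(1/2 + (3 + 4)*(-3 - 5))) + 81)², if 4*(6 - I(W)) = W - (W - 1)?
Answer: 120409/16 ≈ 7525.6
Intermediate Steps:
I(W) = 23/4 (I(W) = 6 - (W - (W - 1))/4 = 6 - (W - (-1 + W))/4 = 6 - (W + (1 - W))/4 = 6 - ¼*1 = 6 - ¼ = 23/4)
(I((-5 + 1)/(1/2 + (3 + 4)*(-3 - 5))) + 81)² = (23/4 + 81)² = (347/4)² = 120409/16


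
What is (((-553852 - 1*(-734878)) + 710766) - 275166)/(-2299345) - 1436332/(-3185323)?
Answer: 1338469822342/7324156513435 ≈ 0.18275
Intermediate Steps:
(((-553852 - 1*(-734878)) + 710766) - 275166)/(-2299345) - 1436332/(-3185323) = (((-553852 + 734878) + 710766) - 275166)*(-1/2299345) - 1436332*(-1/3185323) = ((181026 + 710766) - 275166)*(-1/2299345) + 1436332/3185323 = (891792 - 275166)*(-1/2299345) + 1436332/3185323 = 616626*(-1/2299345) + 1436332/3185323 = -616626/2299345 + 1436332/3185323 = 1338469822342/7324156513435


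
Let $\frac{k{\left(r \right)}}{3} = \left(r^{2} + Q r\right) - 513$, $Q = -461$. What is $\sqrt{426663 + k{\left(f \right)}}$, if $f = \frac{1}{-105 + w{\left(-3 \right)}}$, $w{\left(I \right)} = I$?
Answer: $\frac{\sqrt{4958795703}}{108} \approx 652.03$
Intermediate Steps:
$f = - \frac{1}{108}$ ($f = \frac{1}{-105 - 3} = \frac{1}{-108} = - \frac{1}{108} \approx -0.0092593$)
$k{\left(r \right)} = -1539 - 1383 r + 3 r^{2}$ ($k{\left(r \right)} = 3 \left(\left(r^{2} - 461 r\right) - 513\right) = 3 \left(-513 + r^{2} - 461 r\right) = -1539 - 1383 r + 3 r^{2}$)
$\sqrt{426663 + k{\left(f \right)}} = \sqrt{426663 - \left(\frac{54943}{36} - \frac{1}{3888}\right)} = \sqrt{426663 + \left(-1539 + \frac{461}{36} + 3 \cdot \frac{1}{11664}\right)} = \sqrt{426663 + \left(-1539 + \frac{461}{36} + \frac{1}{3888}\right)} = \sqrt{426663 - \frac{5933843}{3888}} = \sqrt{\frac{1652931901}{3888}} = \frac{\sqrt{4958795703}}{108}$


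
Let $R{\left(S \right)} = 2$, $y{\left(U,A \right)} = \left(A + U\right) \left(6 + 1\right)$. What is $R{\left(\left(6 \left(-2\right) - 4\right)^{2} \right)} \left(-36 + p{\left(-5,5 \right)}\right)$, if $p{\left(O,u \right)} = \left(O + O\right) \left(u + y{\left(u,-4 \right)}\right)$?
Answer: $-312$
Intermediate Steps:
$y{\left(U,A \right)} = 7 A + 7 U$ ($y{\left(U,A \right)} = \left(A + U\right) 7 = 7 A + 7 U$)
$p{\left(O,u \right)} = 2 O \left(-28 + 8 u\right)$ ($p{\left(O,u \right)} = \left(O + O\right) \left(u + \left(7 \left(-4\right) + 7 u\right)\right) = 2 O \left(u + \left(-28 + 7 u\right)\right) = 2 O \left(-28 + 8 u\right)$)
$R{\left(\left(6 \left(-2\right) - 4\right)^{2} \right)} \left(-36 + p{\left(-5,5 \right)}\right) = 2 \left(-36 + 8 \left(-5\right) \left(-7 + 2 \cdot 5\right)\right) = 2 \left(-36 + 8 \left(-5\right) \left(-7 + 10\right)\right) = 2 \left(-36 + 8 \left(-5\right) 3\right) = 2 \left(-36 - 120\right) = 2 \left(-156\right) = -312$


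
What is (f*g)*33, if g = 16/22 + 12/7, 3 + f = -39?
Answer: -3384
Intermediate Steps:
f = -42 (f = -3 - 39 = -42)
g = 188/77 (g = 16*(1/22) + 12*(1/7) = 8/11 + 12/7 = 188/77 ≈ 2.4416)
(f*g)*33 = -42*188/77*33 = -1128/11*33 = -3384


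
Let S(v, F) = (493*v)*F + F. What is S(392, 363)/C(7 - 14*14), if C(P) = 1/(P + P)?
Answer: -26517565998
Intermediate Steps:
S(v, F) = F + 493*F*v (S(v, F) = 493*F*v + F = F + 493*F*v)
C(P) = 1/(2*P)
S(392, 363)/C(7 - 14*14) = (363*(1 + 493*392))/((1/(2*(7 - 14*14)))) = (363*(1 + 193256))/((1/(2*(7 - 196)))) = (363*193257)/(((1/2)/(-189))) = 70152291/(((1/2)*(-1/189))) = 70152291/(-1/378) = 70152291*(-378) = -26517565998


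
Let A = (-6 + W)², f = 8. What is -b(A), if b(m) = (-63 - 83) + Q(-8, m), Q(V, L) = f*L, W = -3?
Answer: -502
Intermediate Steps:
A = 81 (A = (-6 - 3)² = (-9)² = 81)
Q(V, L) = 8*L
b(m) = -146 + 8*m (b(m) = (-63 - 83) + 8*m = -146 + 8*m)
-b(A) = -(-146 + 8*81) = -(-146 + 648) = -1*502 = -502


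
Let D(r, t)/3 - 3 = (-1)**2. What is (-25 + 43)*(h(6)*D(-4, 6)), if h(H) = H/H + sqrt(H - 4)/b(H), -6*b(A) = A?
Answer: 216 - 216*sqrt(2) ≈ -89.470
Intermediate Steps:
b(A) = -A/6
h(H) = 1 - 6*sqrt(-4 + H)/H (h(H) = H/H + sqrt(H - 4)/((-H/6)) = 1 + sqrt(-4 + H)*(-6/H) = 1 - 6*sqrt(-4 + H)/H)
D(r, t) = 12 (D(r, t) = 9 + 3*(-1)**2 = 9 + 3*1 = 9 + 3 = 12)
(-25 + 43)*(h(6)*D(-4, 6)) = (-25 + 43)*(((6 - 6*sqrt(-4 + 6))/6)*12) = 18*(((6 - 6*sqrt(2))/6)*12) = 18*((1 - sqrt(2))*12) = 18*(12 - 12*sqrt(2)) = 216 - 216*sqrt(2)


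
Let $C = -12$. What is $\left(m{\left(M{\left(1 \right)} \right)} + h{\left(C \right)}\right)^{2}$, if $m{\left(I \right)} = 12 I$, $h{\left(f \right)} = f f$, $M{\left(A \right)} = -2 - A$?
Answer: $11664$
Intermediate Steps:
$h{\left(f \right)} = f^{2}$
$\left(m{\left(M{\left(1 \right)} \right)} + h{\left(C \right)}\right)^{2} = \left(12 \left(-2 - 1\right) + \left(-12\right)^{2}\right)^{2} = \left(12 \left(-2 - 1\right) + 144\right)^{2} = \left(12 \left(-3\right) + 144\right)^{2} = \left(-36 + 144\right)^{2} = 108^{2} = 11664$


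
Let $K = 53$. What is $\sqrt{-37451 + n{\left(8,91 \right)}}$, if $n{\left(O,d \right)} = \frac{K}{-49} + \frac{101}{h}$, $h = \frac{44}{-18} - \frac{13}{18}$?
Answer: $\frac{i \sqrt{663054058}}{133} \approx 193.61 i$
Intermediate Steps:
$h = - \frac{19}{6}$ ($h = 44 \left(- \frac{1}{18}\right) - \frac{13}{18} = - \frac{22}{9} - \frac{13}{18} = - \frac{19}{6} \approx -3.1667$)
$n{\left(O,d \right)} = - \frac{30701}{931}$ ($n{\left(O,d \right)} = \frac{53}{-49} + \frac{101}{- \frac{19}{6}} = 53 \left(- \frac{1}{49}\right) + 101 \left(- \frac{6}{19}\right) = - \frac{53}{49} - \frac{606}{19} = - \frac{30701}{931}$)
$\sqrt{-37451 + n{\left(8,91 \right)}} = \sqrt{-37451 - \frac{30701}{931}} = \sqrt{- \frac{34897582}{931}} = \frac{i \sqrt{663054058}}{133}$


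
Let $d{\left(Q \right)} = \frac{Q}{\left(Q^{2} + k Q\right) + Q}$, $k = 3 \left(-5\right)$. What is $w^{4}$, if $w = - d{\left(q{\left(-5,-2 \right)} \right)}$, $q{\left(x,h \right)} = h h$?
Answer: $\frac{1}{10000} \approx 0.0001$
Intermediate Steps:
$k = -15$
$q{\left(x,h \right)} = h^{2}$
$d{\left(Q \right)} = \frac{Q}{Q^{2} - 14 Q}$ ($d{\left(Q \right)} = \frac{Q}{\left(Q^{2} - 15 Q\right) + Q} = \frac{Q}{Q^{2} - 14 Q}$)
$w = \frac{1}{10}$ ($w = - \frac{1}{-14 + \left(-2\right)^{2}} = - \frac{1}{-14 + 4} = - \frac{1}{-10} = \left(-1\right) \left(- \frac{1}{10}\right) = \frac{1}{10} \approx 0.1$)
$w^{4} = \left(\frac{1}{10}\right)^{4} = \frac{1}{10000}$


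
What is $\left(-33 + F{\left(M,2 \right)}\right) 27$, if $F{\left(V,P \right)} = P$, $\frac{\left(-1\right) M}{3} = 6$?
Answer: $-837$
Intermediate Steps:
$M = -18$ ($M = \left(-3\right) 6 = -18$)
$\left(-33 + F{\left(M,2 \right)}\right) 27 = \left(-33 + 2\right) 27 = \left(-31\right) 27 = -837$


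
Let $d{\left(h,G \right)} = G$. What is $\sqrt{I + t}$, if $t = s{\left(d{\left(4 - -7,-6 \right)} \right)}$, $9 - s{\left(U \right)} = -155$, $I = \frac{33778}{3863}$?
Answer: $\frac{\sqrt{2577818530}}{3863} \approx 13.143$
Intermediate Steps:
$I = \frac{33778}{3863}$ ($I = 33778 \cdot \frac{1}{3863} = \frac{33778}{3863} \approx 8.744$)
$s{\left(U \right)} = 164$ ($s{\left(U \right)} = 9 - -155 = 9 + 155 = 164$)
$t = 164$
$\sqrt{I + t} = \sqrt{\frac{33778}{3863} + 164} = \sqrt{\frac{667310}{3863}} = \frac{\sqrt{2577818530}}{3863}$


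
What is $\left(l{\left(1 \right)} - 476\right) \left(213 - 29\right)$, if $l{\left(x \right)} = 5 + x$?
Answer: $-86480$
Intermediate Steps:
$\left(l{\left(1 \right)} - 476\right) \left(213 - 29\right) = \left(\left(5 + 1\right) - 476\right) \left(213 - 29\right) = \left(6 - 476\right) 184 = \left(-470\right) 184 = -86480$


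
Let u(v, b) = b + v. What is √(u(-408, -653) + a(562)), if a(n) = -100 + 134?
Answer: I*√1027 ≈ 32.047*I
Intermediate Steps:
a(n) = 34
√(u(-408, -653) + a(562)) = √((-653 - 408) + 34) = √(-1061 + 34) = √(-1027) = I*√1027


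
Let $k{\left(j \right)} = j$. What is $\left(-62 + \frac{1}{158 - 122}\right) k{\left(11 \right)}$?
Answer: $- \frac{24541}{36} \approx -681.69$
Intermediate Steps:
$\left(-62 + \frac{1}{158 - 122}\right) k{\left(11 \right)} = \left(-62 + \frac{1}{158 - 122}\right) 11 = \left(-62 + \frac{1}{36}\right) 11 = \left(- \frac{2231}{36}\right) 11 = - \frac{24541}{36}$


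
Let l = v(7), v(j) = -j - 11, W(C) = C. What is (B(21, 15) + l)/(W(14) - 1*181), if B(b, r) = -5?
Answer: 23/167 ≈ 0.13772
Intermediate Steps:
v(j) = -11 - j
l = -18 (l = -11 - 1*7 = -11 - 7 = -18)
(B(21, 15) + l)/(W(14) - 1*181) = (-5 - 18)/(14 - 1*181) = -23/(14 - 181) = -23/(-167) = -23*(-1/167) = 23/167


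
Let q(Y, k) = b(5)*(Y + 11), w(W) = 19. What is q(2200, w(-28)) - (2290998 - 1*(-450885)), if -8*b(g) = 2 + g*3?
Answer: -21972651/8 ≈ -2.7466e+6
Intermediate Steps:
b(g) = -1/4 - 3*g/8 (b(g) = -(2 + g*3)/8 = -(2 + 3*g)/8 = -1/4 - 3*g/8)
q(Y, k) = -187/8 - 17*Y/8 (q(Y, k) = (-1/4 - 3/8*5)*(Y + 11) = (-1/4 - 15/8)*(11 + Y) = -17*(11 + Y)/8 = -187/8 - 17*Y/8)
q(2200, w(-28)) - (2290998 - 1*(-450885)) = (-187/8 - 17/8*2200) - (2290998 - 1*(-450885)) = (-187/8 - 4675) - (2290998 + 450885) = -37587/8 - 1*2741883 = -37587/8 - 2741883 = -21972651/8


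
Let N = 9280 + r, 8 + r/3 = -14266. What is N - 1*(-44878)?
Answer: 11336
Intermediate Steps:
r = -42822 (r = -24 + 3*(-14266) = -24 - 42798 = -42822)
N = -33542 (N = 9280 - 42822 = -33542)
N - 1*(-44878) = -33542 - 1*(-44878) = -33542 + 44878 = 11336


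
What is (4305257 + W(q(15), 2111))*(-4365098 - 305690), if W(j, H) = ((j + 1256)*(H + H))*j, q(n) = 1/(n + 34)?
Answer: -49495243020347036/2401 ≈ -2.0614e+13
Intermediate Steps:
q(n) = 1/(34 + n)
W(j, H) = 2*H*j*(1256 + j) (W(j, H) = ((1256 + j)*(2*H))*j = (2*H*(1256 + j))*j = 2*H*j*(1256 + j))
(4305257 + W(q(15), 2111))*(-4365098 - 305690) = (4305257 + 2*2111*(1256 + 1/(34 + 15))/(34 + 15))*(-4365098 - 305690) = (4305257 + 2*2111*(1256 + 1/49)/49)*(-4670788) = (4305257 + 2*2111*(1/49)*(1256 + 1/49))*(-4670788) = (4305257 + 2*2111*(1/49)*(61545/49))*(-4670788) = (4305257 + 259842990/2401)*(-4670788) = (10596765047/2401)*(-4670788) = -49495243020347036/2401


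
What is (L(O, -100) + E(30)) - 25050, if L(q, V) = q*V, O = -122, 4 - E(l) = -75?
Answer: -12771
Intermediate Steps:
E(l) = 79 (E(l) = 4 - 1*(-75) = 4 + 75 = 79)
L(q, V) = V*q
(L(O, -100) + E(30)) - 25050 = (-100*(-122) + 79) - 25050 = (12200 + 79) - 25050 = 12279 - 25050 = -12771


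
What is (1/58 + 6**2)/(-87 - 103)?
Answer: -2089/11020 ≈ -0.18956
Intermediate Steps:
(1/58 + 6**2)/(-87 - 103) = (1/58 + 36)/(-190) = (2089/58)*(-1/190) = -2089/11020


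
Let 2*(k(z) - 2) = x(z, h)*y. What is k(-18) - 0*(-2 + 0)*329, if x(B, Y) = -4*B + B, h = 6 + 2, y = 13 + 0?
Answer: 353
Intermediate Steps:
y = 13
h = 8
x(B, Y) = -3*B
k(z) = 2 - 39*z/2 (k(z) = 2 + (-3*z*13)/2 = 2 + (-39*z)/2 = 2 - 39*z/2)
k(-18) - 0*(-2 + 0)*329 = (2 - 39/2*(-18)) - 0*(-2 + 0)*329 = (2 + 351) - 0*(-2)*329 = 353 - 0*329 = 353 - 1*0 = 353 + 0 = 353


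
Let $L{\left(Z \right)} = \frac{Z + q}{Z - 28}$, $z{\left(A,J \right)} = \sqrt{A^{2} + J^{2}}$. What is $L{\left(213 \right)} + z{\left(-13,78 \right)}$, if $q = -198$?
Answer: $\frac{3}{37} + 13 \sqrt{37} \approx 79.157$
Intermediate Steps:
$L{\left(Z \right)} = \frac{-198 + Z}{-28 + Z}$ ($L{\left(Z \right)} = \frac{Z - 198}{Z - 28} = \frac{-198 + Z}{-28 + Z}$)
$L{\left(213 \right)} + z{\left(-13,78 \right)} = \frac{-198 + 213}{-28 + 213} + \sqrt{\left(-13\right)^{2} + 78^{2}} = \frac{1}{185} \cdot 15 + \sqrt{169 + 6084} = \frac{1}{185} \cdot 15 + \sqrt{6253} = \frac{3}{37} + 13 \sqrt{37}$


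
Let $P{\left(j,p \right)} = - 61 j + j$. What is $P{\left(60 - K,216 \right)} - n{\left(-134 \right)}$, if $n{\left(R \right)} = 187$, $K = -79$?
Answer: $-8527$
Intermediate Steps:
$P{\left(j,p \right)} = - 60 j$
$P{\left(60 - K,216 \right)} - n{\left(-134 \right)} = - 60 \left(60 - -79\right) - 187 = - 60 \left(60 + 79\right) - 187 = \left(-60\right) 139 - 187 = -8340 - 187 = -8527$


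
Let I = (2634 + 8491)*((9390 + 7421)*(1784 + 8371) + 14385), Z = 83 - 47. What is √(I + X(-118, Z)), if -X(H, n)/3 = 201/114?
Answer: √2742693530797362/38 ≈ 1.3782e+6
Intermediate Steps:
Z = 36
X(H, n) = -201/38 (X(H, n) = -603/114 = -3*67/38 = -201/38)
I = 1899372251250 (I = 11125*(16811*10155 + 14385) = 11125*(170715705 + 14385) = 11125*170730090 = 1899372251250)
√(I + X(-118, Z)) = √(1899372251250 - 201/38) = √(72176145547299/38) = √2742693530797362/38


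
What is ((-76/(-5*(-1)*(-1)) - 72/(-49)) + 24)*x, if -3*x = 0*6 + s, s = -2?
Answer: 19928/735 ≈ 27.113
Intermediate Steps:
x = ⅔ (x = -(0*6 - 2)/3 = -(0 - 2)/3 = -⅓*(-2) = ⅔ ≈ 0.66667)
((-76/(-5*(-1)*(-1)) - 72/(-49)) + 24)*x = ((-76/(-5*(-1)*(-1)) - 72/(-49)) + 24)*(⅔) = ((-76/(5*(-1)) - 72*(-1/49)) + 24)*(⅔) = ((-76/(-5) + 72/49) + 24)*(⅔) = ((-76*(-⅕) + 72/49) + 24)*(⅔) = ((76/5 + 72/49) + 24)*(⅔) = (4084/245 + 24)*(⅔) = (9964/245)*(⅔) = 19928/735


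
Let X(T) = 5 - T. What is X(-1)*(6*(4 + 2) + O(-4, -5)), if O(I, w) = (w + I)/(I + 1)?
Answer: 234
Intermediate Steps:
O(I, w) = (I + w)/(1 + I)
X(-1)*(6*(4 + 2) + O(-4, -5)) = (5 - 1*(-1))*(6*(4 + 2) + (-4 - 5)/(1 - 4)) = (5 + 1)*(6*6 - 9/(-3)) = 6*(36 - ⅓*(-9)) = 6*(36 + 3) = 6*39 = 234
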